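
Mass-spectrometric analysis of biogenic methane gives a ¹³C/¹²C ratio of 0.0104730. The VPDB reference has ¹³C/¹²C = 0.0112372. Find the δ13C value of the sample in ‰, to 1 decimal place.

δ13C = (R_sample / R_standard − 1) × 1000
R_sample / R_standard = 0.0104730 / 0.0112372 = 0.931994
δ13C = (0.931994 − 1) × 1000 = -68.01‰

-68.0‰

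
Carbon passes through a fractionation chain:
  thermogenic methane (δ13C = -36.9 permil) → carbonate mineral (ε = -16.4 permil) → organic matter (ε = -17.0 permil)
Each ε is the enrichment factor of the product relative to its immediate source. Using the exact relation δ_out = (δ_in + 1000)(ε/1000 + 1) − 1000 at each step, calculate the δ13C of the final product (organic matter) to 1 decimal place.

step 1: δ = (-36.90 + 1000)·(-16.4/1000 + 1) − 1000 = -52.69 permil
step 2: δ = (-52.69 + 1000)·(-17.0/1000 + 1) − 1000 = -68.80 permil

-68.8 permil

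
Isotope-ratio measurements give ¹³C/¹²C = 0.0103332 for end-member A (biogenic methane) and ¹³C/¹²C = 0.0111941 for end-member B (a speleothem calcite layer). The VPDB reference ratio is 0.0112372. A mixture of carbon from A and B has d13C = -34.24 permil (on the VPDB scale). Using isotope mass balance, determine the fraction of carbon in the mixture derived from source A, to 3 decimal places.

δ_A = (0.0103332/0.0112372 − 1)×1000 = (0.919553 − 1)×1000 = -80.447 permil
δ_B = (0.0111941/0.0112372 − 1)×1000 = (0.996165 − 1)×1000 = -3.835 permil
f_A = (δ_mix − δ_B)/(δ_A − δ_B) = (-34.24 − (-3.835))/(-80.447 − (-3.835))
f_A = -30.405 / -76.612 = 0.3969

0.397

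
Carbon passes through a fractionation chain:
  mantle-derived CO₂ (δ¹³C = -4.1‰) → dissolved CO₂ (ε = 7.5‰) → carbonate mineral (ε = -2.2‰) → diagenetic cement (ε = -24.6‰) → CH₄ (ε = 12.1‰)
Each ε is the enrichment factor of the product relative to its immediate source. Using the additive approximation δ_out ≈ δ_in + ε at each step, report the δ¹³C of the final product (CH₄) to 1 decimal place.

step 1: δ ≈ -4.1 + (7.5) = 3.4‰
step 2: δ ≈ 3.4 + (-2.2) = 1.2‰
step 3: δ ≈ 1.2 + (-24.6) = -23.4‰
step 4: δ ≈ -23.4 + (12.1) = -11.3‰

-11.3‰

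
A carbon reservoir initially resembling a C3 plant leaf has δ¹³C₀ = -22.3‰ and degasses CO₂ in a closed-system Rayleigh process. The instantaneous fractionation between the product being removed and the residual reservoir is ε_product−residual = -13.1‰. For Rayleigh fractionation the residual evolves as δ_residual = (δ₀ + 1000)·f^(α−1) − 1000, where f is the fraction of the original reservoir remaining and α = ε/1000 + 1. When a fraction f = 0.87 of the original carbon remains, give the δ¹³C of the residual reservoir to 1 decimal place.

-20.5‰

Rayleigh residual: δ_res = (δ₀ + 1000)·f^(α−1) − 1000
α = ε/1000 + 1 = 0.98690, so α − 1 = -0.01310
f^(α−1) = 0.87^(-0.01310) = 1.001826
δ_res = (-22.3 + 1000) × 1.001826 − 1000 = 979.485 − 1000 = -20.51‰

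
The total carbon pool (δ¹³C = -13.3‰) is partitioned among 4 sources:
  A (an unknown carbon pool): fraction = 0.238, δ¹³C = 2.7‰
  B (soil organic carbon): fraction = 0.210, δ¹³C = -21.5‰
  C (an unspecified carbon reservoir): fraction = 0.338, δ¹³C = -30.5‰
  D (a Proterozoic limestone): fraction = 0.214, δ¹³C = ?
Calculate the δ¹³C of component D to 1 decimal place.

Isotope mass balance: δ_bulk = Σ fᵢ·δᵢ.
-13.3 = 0.238×(2.7) + 0.210×(-21.5) + 0.338×(-30.5) + 0.214×δ_D
0.214·δ_D = -13.3 − (-14.181) = 0.881
δ_D = 0.881 / 0.214 = 4.12‰

4.1‰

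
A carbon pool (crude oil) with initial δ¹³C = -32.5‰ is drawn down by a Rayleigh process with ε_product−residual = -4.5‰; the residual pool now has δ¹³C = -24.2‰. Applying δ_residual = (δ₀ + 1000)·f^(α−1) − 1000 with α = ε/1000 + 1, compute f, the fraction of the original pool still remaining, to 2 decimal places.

0.15

α − 1 = ε/1000 = -0.0045
(δ_res + 1000)/(δ₀ + 1000) = (-24.2 + 1000)/(-32.5 + 1000) = 975.8/967.5 = 1.008579
f = 1.008579^(1/-0.0045) = exp(ln(1.008579)/-0.0045) = exp(0.00854/-0.0045)
f = exp(-1.8983) = 0.1498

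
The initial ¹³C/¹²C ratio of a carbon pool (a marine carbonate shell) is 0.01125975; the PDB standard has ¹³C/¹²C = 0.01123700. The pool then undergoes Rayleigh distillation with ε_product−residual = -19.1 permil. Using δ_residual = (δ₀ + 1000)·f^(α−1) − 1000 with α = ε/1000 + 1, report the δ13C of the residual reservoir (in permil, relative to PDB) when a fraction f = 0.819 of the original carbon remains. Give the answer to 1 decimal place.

δ₀ = (0.01125975/0.01123700 − 1)×1000 = (1.002025 − 1)×1000 = 2.025 permil
α − 1 = ε/1000 = -0.0191
f^(α−1) = 0.819^(-0.0191) = 1.003821
δ_res = (2.025 + 1000) × 1.003821 − 1000 = 1005.853 − 1000 = 5.85 permil

5.9 permil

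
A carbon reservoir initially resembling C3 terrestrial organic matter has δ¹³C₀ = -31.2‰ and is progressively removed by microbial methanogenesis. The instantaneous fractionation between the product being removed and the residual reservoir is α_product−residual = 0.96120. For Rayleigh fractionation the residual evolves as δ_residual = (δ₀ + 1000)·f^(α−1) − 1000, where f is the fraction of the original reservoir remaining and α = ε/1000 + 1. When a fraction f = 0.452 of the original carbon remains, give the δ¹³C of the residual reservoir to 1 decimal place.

Rayleigh residual: δ_res = (δ₀ + 1000)·f^(α−1) − 1000
α − 1 = -0.03880
f^(α−1) = 0.452^(-0.03880) = 1.031290
δ_res = (-31.2 + 1000) × 1.031290 − 1000 = 999.113 − 1000 = -0.89‰

-0.9‰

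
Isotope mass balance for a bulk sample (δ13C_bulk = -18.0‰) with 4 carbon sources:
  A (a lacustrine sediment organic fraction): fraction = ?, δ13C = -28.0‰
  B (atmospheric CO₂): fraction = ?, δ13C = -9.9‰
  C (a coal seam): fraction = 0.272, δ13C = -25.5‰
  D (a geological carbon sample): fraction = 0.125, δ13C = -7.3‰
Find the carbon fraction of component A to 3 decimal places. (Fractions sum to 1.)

Let f_A and f_B be the unknown fractions; fractions sum to 1 so f_A + f_B = 0.603.
Mass balance: Σ fᵢ·δᵢ = δ_bulk ⇒ f_A·(-28.0) + f_B·(-9.9) = -18.0 − (-7.849) = -10.151
Substitute f_B = 0.603 − f_A:
f_A·(-28.0 − -9.9) = -10.151 − 0.603×(-9.9) = -4.182
f_A = -4.182 / -18.1 = 0.2310

0.231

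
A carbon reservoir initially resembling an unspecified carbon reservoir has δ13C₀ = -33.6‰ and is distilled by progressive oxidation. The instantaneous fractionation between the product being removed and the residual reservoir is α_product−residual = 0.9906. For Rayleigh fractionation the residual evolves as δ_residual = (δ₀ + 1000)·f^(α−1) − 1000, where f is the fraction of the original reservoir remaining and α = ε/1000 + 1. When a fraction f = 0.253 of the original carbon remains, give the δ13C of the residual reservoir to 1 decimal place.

-21.0‰

Rayleigh residual: δ_res = (δ₀ + 1000)·f^(α−1) − 1000
α − 1 = -0.00940
f^(α−1) = 0.253^(-0.00940) = 1.013003
δ_res = (-33.6 + 1000) × 1.013003 − 1000 = 978.966 − 1000 = -21.03‰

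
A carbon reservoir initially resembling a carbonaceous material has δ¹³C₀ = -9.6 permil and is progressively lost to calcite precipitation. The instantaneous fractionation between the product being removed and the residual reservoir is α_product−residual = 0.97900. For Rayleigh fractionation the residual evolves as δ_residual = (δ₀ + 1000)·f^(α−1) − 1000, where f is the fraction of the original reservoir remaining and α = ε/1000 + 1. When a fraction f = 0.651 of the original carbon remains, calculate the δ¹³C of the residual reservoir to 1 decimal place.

-0.6 permil

Rayleigh residual: δ_res = (δ₀ + 1000)·f^(α−1) − 1000
α − 1 = -0.02100
f^(α−1) = 0.651^(-0.02100) = 1.009055
δ_res = (-9.6 + 1000) × 1.009055 − 1000 = 999.368 − 1000 = -0.63 permil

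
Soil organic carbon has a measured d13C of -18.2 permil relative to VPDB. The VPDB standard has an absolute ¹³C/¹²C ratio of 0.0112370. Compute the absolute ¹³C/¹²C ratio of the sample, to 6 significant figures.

0.0110325

R_sample = R_standard × (d13C/1000 + 1)
R_sample = 0.0112370 × (-18.2/1000 + 1) = 0.0112370 × 0.981800
R_sample = 0.0110325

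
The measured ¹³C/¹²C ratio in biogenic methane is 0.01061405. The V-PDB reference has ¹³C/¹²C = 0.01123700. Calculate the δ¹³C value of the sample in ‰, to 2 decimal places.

-55.44‰

δ¹³C = (R_sample / R_standard − 1) × 1000
R_sample / R_standard = 0.01061405 / 0.01123700 = 0.944563
δ¹³C = (0.944563 − 1) × 1000 = -55.437‰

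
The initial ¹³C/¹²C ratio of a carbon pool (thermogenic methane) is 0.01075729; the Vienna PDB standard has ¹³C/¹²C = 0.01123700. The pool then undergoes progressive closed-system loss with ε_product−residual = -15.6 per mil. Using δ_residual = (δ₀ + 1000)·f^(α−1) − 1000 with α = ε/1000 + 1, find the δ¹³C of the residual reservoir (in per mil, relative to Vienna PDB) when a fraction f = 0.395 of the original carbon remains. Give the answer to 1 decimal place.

δ₀ = (0.01075729/0.01123700 − 1)×1000 = (0.957310 − 1)×1000 = -42.690 per mil
α − 1 = ε/1000 = -0.0156
f^(α−1) = 0.395^(-0.0156) = 1.014596
δ_res = (-42.690 + 1000) × 1.014596 − 1000 = 971.283 − 1000 = -28.72 per mil

-28.7 per mil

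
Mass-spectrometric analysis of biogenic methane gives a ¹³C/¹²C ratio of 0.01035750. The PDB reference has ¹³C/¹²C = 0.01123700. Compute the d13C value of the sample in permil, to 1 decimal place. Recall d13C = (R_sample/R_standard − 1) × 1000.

-78.3 permil

d13C = (R_sample / R_standard − 1) × 1000
R_sample / R_standard = 0.01035750 / 0.01123700 = 0.921732
d13C = (0.921732 − 1) × 1000 = -78.27 permil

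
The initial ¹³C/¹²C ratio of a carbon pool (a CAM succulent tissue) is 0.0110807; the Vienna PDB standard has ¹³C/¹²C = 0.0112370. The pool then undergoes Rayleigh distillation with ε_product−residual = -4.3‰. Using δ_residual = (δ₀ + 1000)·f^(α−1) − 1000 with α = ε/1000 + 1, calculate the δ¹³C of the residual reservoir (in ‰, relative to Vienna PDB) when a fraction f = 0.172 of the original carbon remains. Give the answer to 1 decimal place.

-6.4‰

δ₀ = (0.0110807/0.0112370 − 1)×1000 = (0.986091 − 1)×1000 = -13.909‰
α − 1 = ε/1000 = -0.0043
f^(α−1) = 0.172^(-0.0043) = 1.007598
δ_res = (-13.909 + 1000) × 1.007598 − 1000 = 993.583 − 1000 = -6.42‰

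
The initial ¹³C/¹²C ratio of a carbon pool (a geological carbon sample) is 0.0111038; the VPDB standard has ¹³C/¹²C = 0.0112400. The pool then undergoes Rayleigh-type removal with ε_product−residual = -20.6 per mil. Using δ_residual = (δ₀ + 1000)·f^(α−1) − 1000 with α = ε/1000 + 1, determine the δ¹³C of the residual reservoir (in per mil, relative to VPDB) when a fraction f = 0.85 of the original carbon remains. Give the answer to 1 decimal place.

-8.8 per mil

δ₀ = (0.0111038/0.0112400 − 1)×1000 = (0.987883 − 1)×1000 = -12.117 per mil
α − 1 = ε/1000 = -0.0206
f^(α−1) = 0.85^(-0.0206) = 1.003354
δ_res = (-12.117 + 1000) × 1.003354 − 1000 = 991.195 − 1000 = -8.80 per mil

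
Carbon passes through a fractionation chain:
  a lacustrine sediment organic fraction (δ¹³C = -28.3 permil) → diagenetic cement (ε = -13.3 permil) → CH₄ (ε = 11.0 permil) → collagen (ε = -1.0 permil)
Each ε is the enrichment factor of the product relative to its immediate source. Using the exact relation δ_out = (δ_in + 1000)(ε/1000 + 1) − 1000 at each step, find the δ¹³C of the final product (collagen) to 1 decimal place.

step 1: δ = (-28.30 + 1000)·(-13.3/1000 + 1) − 1000 = -41.22 permil
step 2: δ = (-41.22 + 1000)·(11.0/1000 + 1) − 1000 = -30.68 permil
step 3: δ = (-30.68 + 1000)·(-1.0/1000 + 1) − 1000 = -31.65 permil

-31.6 permil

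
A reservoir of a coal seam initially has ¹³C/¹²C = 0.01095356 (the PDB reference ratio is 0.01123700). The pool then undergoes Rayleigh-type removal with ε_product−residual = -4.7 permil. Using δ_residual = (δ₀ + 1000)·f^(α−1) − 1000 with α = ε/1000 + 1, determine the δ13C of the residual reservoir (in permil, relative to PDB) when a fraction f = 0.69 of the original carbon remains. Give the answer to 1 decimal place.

δ₀ = (0.01095356/0.01123700 − 1)×1000 = (0.974776 − 1)×1000 = -25.224 permil
α − 1 = ε/1000 = -0.0047
f^(α−1) = 0.69^(-0.0047) = 1.001746
δ_res = (-25.224 + 1000) × 1.001746 − 1000 = 976.478 − 1000 = -23.52 permil

-23.5 permil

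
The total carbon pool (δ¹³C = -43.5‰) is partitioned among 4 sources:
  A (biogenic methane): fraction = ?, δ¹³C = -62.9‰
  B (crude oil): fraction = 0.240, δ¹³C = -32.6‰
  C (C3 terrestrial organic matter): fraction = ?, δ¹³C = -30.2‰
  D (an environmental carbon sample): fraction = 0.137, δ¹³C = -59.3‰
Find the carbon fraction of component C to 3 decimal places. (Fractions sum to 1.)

Let f_C and f_A be the unknown fractions; fractions sum to 1 so f_C + f_A = 0.623.
Mass balance: Σ fᵢ·δᵢ = δ_bulk ⇒ f_C·(-30.2) + f_A·(-62.9) = -43.5 − (-15.948) = -27.552
Substitute f_A = 0.623 − f_C:
f_C·(-30.2 − -62.9) = -27.552 − 0.623×(-62.9) = 11.635
f_C = 11.635 / 32.7 = 0.3558

0.356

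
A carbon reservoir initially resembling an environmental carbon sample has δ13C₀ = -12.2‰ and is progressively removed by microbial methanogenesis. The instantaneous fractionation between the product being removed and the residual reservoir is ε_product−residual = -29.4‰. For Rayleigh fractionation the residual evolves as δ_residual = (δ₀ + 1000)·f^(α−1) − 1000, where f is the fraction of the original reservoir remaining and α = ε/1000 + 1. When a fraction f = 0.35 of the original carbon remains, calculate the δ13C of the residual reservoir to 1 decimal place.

18.8‰

Rayleigh residual: δ_res = (δ₀ + 1000)·f^(α−1) − 1000
α = ε/1000 + 1 = 0.97060, so α − 1 = -0.02940
f^(α−1) = 0.35^(-0.02940) = 1.031346
δ_res = (-12.2 + 1000) × 1.031346 − 1000 = 1018.764 − 1000 = 18.76‰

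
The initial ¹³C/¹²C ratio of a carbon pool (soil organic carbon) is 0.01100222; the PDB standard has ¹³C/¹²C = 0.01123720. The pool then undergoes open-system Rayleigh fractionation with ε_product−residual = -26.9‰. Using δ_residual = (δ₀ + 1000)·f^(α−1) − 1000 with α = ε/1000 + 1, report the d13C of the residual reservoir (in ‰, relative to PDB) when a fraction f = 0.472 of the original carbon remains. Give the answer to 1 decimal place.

-0.9‰

δ₀ = (0.01100222/0.01123720 − 1)×1000 = (0.979089 − 1)×1000 = -20.911‰
α − 1 = ε/1000 = -0.0269
f^(α−1) = 0.472^(-0.0269) = 1.020401
δ_res = (-20.911 + 1000) × 1.020401 − 1000 = 999.064 − 1000 = -0.94‰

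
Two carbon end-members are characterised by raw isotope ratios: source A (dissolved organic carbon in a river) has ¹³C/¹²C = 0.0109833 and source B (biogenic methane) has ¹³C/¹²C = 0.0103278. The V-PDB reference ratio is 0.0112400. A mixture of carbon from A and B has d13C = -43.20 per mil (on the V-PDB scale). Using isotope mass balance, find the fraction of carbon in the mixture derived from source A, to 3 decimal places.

0.651

δ_A = (0.0109833/0.0112400 − 1)×1000 = (0.977162 − 1)×1000 = -22.838 per mil
δ_B = (0.0103278/0.0112400 − 1)×1000 = (0.918843 − 1)×1000 = -81.157 per mil
f_A = (δ_mix − δ_B)/(δ_A − δ_B) = (-43.20 − (-81.157))/(-22.838 − (-81.157))
f_A = 37.957 / 58.319 = 0.6508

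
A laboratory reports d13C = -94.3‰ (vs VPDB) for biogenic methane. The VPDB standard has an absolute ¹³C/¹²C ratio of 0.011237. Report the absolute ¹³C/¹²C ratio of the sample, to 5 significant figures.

R_sample = R_standard × (d13C/1000 + 1)
R_sample = 0.011237 × (-94.3/1000 + 1) = 0.011237 × 0.905700
R_sample = 0.0101774

0.010177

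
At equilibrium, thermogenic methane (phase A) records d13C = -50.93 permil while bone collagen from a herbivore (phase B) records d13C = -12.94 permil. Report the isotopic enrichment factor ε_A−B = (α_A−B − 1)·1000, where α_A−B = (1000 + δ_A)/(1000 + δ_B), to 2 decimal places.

α_A−B = (1000 + -50.93) / (1000 + -12.94) = 949.07 / 987.06 = 0.961512
ε_A−B = (0.961512 − 1) × 1000 = -38.488 permil
(The approximation ε ≈ δ_A − δ_B would give -37.99 permil.)

-38.49 permil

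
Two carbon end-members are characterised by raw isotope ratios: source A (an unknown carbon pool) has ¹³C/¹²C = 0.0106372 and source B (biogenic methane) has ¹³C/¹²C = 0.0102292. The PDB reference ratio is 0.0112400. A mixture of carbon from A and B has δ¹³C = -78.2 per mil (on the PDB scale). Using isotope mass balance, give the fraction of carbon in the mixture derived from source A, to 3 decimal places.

0.323

δ_A = (0.0106372/0.0112400 − 1)×1000 = (0.946370 − 1)×1000 = -53.630 per mil
δ_B = (0.0102292/0.0112400 − 1)×1000 = (0.910071 − 1)×1000 = -89.929 per mil
f_A = (δ_mix − δ_B)/(δ_A − δ_B) = (-78.2 − (-89.929))/(-53.630 − (-89.929))
f_A = 11.729 / 36.299 = 0.3231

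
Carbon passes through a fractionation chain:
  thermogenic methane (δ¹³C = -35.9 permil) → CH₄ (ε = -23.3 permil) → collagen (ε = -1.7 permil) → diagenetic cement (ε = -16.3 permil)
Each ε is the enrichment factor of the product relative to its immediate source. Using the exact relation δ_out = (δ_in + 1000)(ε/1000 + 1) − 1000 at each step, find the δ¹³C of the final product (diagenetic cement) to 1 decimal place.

step 1: δ = (-35.90 + 1000)·(-23.3/1000 + 1) − 1000 = -58.36 permil
step 2: δ = (-58.36 + 1000)·(-1.7/1000 + 1) − 1000 = -59.96 permil
step 3: δ = (-59.96 + 1000)·(-16.3/1000 + 1) − 1000 = -75.29 permil

-75.3 permil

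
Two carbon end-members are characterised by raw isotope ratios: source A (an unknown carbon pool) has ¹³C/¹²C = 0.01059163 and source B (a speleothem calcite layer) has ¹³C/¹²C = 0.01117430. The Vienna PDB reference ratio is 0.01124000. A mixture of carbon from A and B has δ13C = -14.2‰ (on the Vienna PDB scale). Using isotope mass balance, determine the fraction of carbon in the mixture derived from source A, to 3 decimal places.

δ_A = (0.01059163/0.01124000 − 1)×1000 = (0.942316 − 1)×1000 = -57.684‰
δ_B = (0.01117430/0.01124000 − 1)×1000 = (0.994155 − 1)×1000 = -5.845‰
f_A = (δ_mix − δ_B)/(δ_A − δ_B) = (-14.2 − (-5.845))/(-57.684 − (-5.845))
f_A = -8.355 / -51.839 = 0.1612

0.161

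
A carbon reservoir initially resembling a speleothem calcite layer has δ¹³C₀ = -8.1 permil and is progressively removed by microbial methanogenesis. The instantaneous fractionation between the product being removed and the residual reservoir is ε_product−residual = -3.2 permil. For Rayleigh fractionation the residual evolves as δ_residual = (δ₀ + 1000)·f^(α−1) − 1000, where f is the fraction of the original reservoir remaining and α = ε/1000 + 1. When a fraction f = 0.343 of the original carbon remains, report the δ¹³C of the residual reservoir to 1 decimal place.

-4.7 permil

Rayleigh residual: δ_res = (δ₀ + 1000)·f^(α−1) − 1000
α = ε/1000 + 1 = 0.99680, so α − 1 = -0.00320
f^(α−1) = 0.343^(-0.00320) = 1.003430
δ_res = (-8.1 + 1000) × 1.003430 − 1000 = 995.302 − 1000 = -4.70 permil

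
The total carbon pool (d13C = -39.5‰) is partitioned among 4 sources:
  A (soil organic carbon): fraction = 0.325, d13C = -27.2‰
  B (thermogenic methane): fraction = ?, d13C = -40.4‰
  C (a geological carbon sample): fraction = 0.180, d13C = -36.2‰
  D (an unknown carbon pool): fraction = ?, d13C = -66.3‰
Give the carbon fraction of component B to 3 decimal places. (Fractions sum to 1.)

0.335

Let f_B and f_D be the unknown fractions; fractions sum to 1 so f_B + f_D = 0.495.
Mass balance: Σ fᵢ·δᵢ = δ_bulk ⇒ f_B·(-40.4) + f_D·(-66.3) = -39.5 − (-15.356) = -24.144
Substitute f_D = 0.495 − f_B:
f_B·(-40.4 − -66.3) = -24.144 − 0.495×(-66.3) = 8.675
f_B = 8.675 / 25.9 = 0.3349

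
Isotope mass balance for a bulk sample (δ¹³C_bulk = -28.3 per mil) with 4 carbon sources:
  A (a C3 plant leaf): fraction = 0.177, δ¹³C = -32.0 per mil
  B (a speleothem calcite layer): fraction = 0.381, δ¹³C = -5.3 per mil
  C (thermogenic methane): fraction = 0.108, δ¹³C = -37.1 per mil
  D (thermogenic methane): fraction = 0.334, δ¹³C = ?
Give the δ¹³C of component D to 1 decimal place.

-49.7 per mil

Isotope mass balance: δ_bulk = Σ fᵢ·δᵢ.
-28.3 = 0.177×(-32.0) + 0.381×(-5.3) + 0.108×(-37.1) + 0.334×δ_D
0.334·δ_D = -28.3 − (-11.690) = -16.610
δ_D = -16.610 / 0.334 = -49.73 per mil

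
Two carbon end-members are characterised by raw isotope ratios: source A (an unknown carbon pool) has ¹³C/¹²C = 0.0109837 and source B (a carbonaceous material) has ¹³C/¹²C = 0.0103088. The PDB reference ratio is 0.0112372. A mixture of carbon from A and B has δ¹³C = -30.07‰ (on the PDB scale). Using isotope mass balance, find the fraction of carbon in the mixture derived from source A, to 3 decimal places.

δ_A = (0.0109837/0.0112372 − 1)×1000 = (0.977441 − 1)×1000 = -22.559‰
δ_B = (0.0103088/0.0112372 − 1)×1000 = (0.917382 − 1)×1000 = -82.618‰
f_A = (δ_mix − δ_B)/(δ_A − δ_B) = (-30.07 − (-82.618))/(-22.559 − (-82.618))
f_A = 52.548 / 60.059 = 0.8749

0.875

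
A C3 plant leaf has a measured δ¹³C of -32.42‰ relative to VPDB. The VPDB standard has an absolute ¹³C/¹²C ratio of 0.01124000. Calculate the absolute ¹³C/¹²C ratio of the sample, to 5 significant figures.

R_sample = R_standard × (δ¹³C/1000 + 1)
R_sample = 0.01124000 × (-32.42/1000 + 1) = 0.01124000 × 0.967580
R_sample = 0.0108756

0.010876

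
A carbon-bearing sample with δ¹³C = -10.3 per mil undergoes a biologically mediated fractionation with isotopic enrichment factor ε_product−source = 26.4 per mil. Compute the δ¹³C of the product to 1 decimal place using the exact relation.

Exactly, δ_product = (δ_source + 1000)·(ε/1000 + 1) − 1000.
δ_product = (-10.3 + 1000) × (26.4/1000 + 1) − 1000
δ_product = 15.83 per mil

15.8 per mil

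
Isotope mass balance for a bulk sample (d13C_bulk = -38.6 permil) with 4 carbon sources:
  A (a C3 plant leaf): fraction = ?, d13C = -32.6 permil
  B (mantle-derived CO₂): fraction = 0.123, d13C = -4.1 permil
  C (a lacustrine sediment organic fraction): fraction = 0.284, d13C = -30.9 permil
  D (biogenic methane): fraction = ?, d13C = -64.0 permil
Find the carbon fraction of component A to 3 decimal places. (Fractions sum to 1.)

0.275

Let f_A and f_D be the unknown fractions; fractions sum to 1 so f_A + f_D = 0.593.
Mass balance: Σ fᵢ·δᵢ = δ_bulk ⇒ f_A·(-32.6) + f_D·(-64.0) = -38.6 − (-9.280) = -29.320
Substitute f_D = 0.593 − f_A:
f_A·(-32.6 − -64.0) = -29.320 − 0.593×(-64.0) = 8.632
f_A = 8.632 / 31.4 = 0.2749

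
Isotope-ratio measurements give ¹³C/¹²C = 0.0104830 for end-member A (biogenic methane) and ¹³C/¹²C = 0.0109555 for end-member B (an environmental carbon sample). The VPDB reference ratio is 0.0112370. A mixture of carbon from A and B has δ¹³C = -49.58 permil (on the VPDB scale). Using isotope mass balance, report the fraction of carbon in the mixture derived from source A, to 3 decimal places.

0.583

δ_A = (0.0104830/0.0112370 − 1)×1000 = (0.932900 − 1)×1000 = -67.100 permil
δ_B = (0.0109555/0.0112370 − 1)×1000 = (0.974949 − 1)×1000 = -25.051 permil
f_A = (δ_mix − δ_B)/(δ_A − δ_B) = (-49.58 − (-25.051))/(-67.100 − (-25.051))
f_A = -24.529 / -42.049 = 0.5833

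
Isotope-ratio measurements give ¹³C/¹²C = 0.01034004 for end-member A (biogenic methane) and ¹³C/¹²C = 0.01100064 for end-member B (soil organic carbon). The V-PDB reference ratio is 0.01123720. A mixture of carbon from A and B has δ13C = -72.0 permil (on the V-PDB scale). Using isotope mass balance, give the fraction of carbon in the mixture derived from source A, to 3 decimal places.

δ_A = (0.01034004/0.01123720 − 1)×1000 = (0.920162 − 1)×1000 = -79.838 permil
δ_B = (0.01100064/0.01123720 − 1)×1000 = (0.978948 − 1)×1000 = -21.052 permil
f_A = (δ_mix − δ_B)/(δ_A − δ_B) = (-72.0 − (-21.052))/(-79.838 − (-21.052))
f_A = -50.948 / -58.787 = 0.8667

0.867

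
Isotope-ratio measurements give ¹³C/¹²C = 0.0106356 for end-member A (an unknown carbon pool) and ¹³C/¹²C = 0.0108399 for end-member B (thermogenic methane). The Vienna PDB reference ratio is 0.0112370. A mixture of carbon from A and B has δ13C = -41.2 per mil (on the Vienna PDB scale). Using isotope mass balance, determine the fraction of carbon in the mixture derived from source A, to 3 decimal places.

0.322

δ_A = (0.0106356/0.0112370 − 1)×1000 = (0.946480 − 1)×1000 = -53.520 per mil
δ_B = (0.0108399/0.0112370 − 1)×1000 = (0.964661 − 1)×1000 = -35.339 per mil
f_A = (δ_mix − δ_B)/(δ_A − δ_B) = (-41.2 − (-35.339))/(-53.520 − (-35.339))
f_A = -5.861 / -18.181 = 0.3224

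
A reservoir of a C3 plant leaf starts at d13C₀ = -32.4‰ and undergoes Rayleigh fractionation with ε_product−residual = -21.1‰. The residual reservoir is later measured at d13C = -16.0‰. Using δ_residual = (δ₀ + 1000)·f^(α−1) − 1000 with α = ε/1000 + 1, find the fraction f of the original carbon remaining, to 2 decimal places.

0.45

α − 1 = ε/1000 = -0.0211
(δ_res + 1000)/(δ₀ + 1000) = (-16.0 + 1000)/(-32.4 + 1000) = 984.0/967.6 = 1.016949
f = 1.016949^(1/-0.0211) = exp(ln(1.016949)/-0.0211) = exp(0.01681/-0.0211)
f = exp(-0.7965) = 0.4509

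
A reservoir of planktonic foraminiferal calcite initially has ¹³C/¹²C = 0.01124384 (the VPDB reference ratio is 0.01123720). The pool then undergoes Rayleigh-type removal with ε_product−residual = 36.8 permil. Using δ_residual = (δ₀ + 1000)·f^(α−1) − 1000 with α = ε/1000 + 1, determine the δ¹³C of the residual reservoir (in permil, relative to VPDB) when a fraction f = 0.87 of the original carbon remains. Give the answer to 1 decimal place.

δ₀ = (0.01124384/0.01123720 − 1)×1000 = (1.000591 − 1)×1000 = 0.591 permil
α − 1 = ε/1000 = 0.0368
f^(α−1) = 0.87^(0.0368) = 0.994888
δ_res = (0.591 + 1000) × 0.994888 − 1000 = 995.476 − 1000 = -4.52 permil

-4.5 permil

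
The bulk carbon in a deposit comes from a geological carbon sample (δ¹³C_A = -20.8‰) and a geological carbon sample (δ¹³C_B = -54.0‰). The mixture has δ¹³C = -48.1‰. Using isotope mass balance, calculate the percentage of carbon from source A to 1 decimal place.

17.8%

δ_mix = f_A·δ_A + (1 − f_A)·δ_B  ⇒  f_A = (δ_mix − δ_B)/(δ_A − δ_B)
f_A = (-48.1 − (-54.0)) / (-20.8 − (-54.0))
f_A = 5.9 / 33.2 = 0.1777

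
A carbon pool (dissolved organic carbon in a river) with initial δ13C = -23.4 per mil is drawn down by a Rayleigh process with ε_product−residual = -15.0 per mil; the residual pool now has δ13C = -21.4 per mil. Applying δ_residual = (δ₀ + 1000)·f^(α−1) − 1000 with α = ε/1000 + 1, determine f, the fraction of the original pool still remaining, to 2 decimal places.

0.87

α − 1 = ε/1000 = -0.0150
(δ_res + 1000)/(δ₀ + 1000) = (-21.4 + 1000)/(-23.4 + 1000) = 978.6/976.6 = 1.002048
f = 1.002048^(1/-0.0150) = exp(ln(1.002048)/-0.0150) = exp(0.00205/-0.0150)
f = exp(-0.1364) = 0.8725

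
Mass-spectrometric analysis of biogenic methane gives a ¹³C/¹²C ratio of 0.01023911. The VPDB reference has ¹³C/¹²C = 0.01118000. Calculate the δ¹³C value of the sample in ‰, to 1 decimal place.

-84.2‰

δ¹³C = (R_sample / R_standard − 1) × 1000
R_sample / R_standard = 0.01023911 / 0.01118000 = 0.915842
δ¹³C = (0.915842 − 1) × 1000 = -84.16‰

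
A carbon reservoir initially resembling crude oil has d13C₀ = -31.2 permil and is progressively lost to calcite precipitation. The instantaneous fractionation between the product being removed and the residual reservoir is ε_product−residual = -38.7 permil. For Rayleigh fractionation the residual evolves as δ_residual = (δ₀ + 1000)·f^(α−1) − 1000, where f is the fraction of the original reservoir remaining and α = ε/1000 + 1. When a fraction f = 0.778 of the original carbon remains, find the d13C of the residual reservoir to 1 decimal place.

Rayleigh residual: δ_res = (δ₀ + 1000)·f^(α−1) − 1000
α = ε/1000 + 1 = 0.96130, so α − 1 = -0.03870
f^(α−1) = 0.778^(-0.03870) = 1.009762
δ_res = (-31.2 + 1000) × 1.009762 − 1000 = 978.258 − 1000 = -21.74 permil

-21.7 permil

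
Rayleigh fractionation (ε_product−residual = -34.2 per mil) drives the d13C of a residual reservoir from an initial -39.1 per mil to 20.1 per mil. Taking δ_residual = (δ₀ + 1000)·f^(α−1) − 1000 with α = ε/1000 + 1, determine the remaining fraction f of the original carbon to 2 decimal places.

0.17

α − 1 = ε/1000 = -0.0342
(δ_res + 1000)/(δ₀ + 1000) = (20.1 + 1000)/(-39.1 + 1000) = 1020.1/960.9 = 1.061609
f = 1.061609^(1/-0.0342) = exp(ln(1.061609)/-0.0342) = exp(0.05979/-0.0342)
f = exp(-1.7481) = 0.1741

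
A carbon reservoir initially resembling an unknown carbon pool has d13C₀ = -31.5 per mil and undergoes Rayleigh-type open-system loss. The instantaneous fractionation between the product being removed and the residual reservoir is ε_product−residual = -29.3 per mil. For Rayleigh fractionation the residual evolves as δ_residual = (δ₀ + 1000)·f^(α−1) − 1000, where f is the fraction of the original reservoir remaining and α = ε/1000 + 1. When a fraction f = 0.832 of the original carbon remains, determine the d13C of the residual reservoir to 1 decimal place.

Rayleigh residual: δ_res = (δ₀ + 1000)·f^(α−1) − 1000
α = ε/1000 + 1 = 0.97070, so α − 1 = -0.02930
f^(α−1) = 0.832^(-0.02930) = 1.005403
δ_res = (-31.5 + 1000) × 1.005403 − 1000 = 973.733 − 1000 = -26.27 per mil

-26.3 per mil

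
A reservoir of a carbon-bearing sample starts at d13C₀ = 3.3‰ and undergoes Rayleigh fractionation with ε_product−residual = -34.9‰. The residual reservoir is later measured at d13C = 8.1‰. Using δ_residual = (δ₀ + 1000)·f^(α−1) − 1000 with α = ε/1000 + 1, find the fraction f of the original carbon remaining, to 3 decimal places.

0.872

α − 1 = ε/1000 = -0.0349
(δ_res + 1000)/(δ₀ + 1000) = (8.1 + 1000)/(3.3 + 1000) = 1008.1/1003.3 = 1.004784
f = 1.004784^(1/-0.0349) = exp(ln(1.004784)/-0.0349) = exp(0.00477/-0.0349)
f = exp(-0.1368) = 0.8722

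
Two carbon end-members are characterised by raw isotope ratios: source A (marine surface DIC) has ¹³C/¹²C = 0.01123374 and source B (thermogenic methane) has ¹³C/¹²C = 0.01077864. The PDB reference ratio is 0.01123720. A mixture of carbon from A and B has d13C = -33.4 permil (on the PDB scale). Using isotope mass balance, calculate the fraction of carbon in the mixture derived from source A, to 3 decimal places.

δ_A = (0.01123374/0.01123720 − 1)×1000 = (0.999692 − 1)×1000 = -0.308 permil
δ_B = (0.01077864/0.01123720 − 1)×1000 = (0.959193 − 1)×1000 = -40.807 permil
f_A = (δ_mix − δ_B)/(δ_A − δ_B) = (-33.4 − (-40.807))/(-0.308 − (-40.807))
f_A = 7.407 / 40.499 = 0.1829

0.183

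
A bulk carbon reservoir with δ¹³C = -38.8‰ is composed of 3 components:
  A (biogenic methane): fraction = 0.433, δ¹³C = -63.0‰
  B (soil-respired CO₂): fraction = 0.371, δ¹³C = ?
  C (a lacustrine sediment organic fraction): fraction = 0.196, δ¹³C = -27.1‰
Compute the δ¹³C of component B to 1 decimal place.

-16.7‰

Isotope mass balance: δ_bulk = Σ fᵢ·δᵢ.
-38.8 = 0.433×(-63.0) + 0.371×δ_B + 0.196×(-27.1)
0.371·δ_B = -38.8 − (-32.591) = -6.209
δ_B = -6.209 / 0.371 = -16.74‰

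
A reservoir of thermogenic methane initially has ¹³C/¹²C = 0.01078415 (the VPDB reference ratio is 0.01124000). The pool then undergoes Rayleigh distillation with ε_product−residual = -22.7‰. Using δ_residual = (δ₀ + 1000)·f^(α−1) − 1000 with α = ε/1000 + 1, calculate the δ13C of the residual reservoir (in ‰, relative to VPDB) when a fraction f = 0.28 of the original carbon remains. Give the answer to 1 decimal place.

δ₀ = (0.01078415/0.01124000 − 1)×1000 = (0.959444 − 1)×1000 = -40.556‰
α − 1 = ε/1000 = -0.0227
f^(α−1) = 0.28^(-0.0227) = 1.029318
δ_res = (-40.556 + 1000) × 1.029318 − 1000 = 987.573 − 1000 = -12.43‰

-12.4‰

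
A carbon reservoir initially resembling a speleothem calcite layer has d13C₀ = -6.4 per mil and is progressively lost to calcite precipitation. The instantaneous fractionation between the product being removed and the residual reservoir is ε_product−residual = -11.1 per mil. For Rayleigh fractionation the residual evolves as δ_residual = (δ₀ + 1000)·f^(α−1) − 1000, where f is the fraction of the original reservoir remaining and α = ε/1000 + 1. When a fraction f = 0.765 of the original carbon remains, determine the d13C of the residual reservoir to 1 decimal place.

Rayleigh residual: δ_res = (δ₀ + 1000)·f^(α−1) − 1000
α = ε/1000 + 1 = 0.98890, so α − 1 = -0.01110
f^(α−1) = 0.765^(-0.01110) = 1.002978
δ_res = (-6.4 + 1000) × 1.002978 − 1000 = 996.559 − 1000 = -3.44 per mil

-3.4 per mil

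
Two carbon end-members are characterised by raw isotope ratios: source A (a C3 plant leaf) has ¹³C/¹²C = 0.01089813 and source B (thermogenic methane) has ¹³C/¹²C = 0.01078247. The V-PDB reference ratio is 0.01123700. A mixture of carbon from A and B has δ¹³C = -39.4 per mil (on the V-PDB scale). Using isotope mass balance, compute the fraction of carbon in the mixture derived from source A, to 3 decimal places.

0.102

δ_A = (0.01089813/0.01123700 − 1)×1000 = (0.969843 − 1)×1000 = -30.157 per mil
δ_B = (0.01078247/0.01123700 − 1)×1000 = (0.959551 − 1)×1000 = -40.449 per mil
f_A = (δ_mix − δ_B)/(δ_A − δ_B) = (-39.4 − (-40.449))/(-30.157 − (-40.449))
f_A = 1.049 / 10.293 = 0.1020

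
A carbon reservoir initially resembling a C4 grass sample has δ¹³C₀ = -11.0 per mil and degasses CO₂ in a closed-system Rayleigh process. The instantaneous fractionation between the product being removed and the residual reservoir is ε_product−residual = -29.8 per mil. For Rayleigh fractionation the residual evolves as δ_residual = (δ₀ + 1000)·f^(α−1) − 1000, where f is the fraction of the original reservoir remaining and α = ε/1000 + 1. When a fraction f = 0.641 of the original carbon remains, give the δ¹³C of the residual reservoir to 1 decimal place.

Rayleigh residual: δ_res = (δ₀ + 1000)·f^(α−1) − 1000
α = ε/1000 + 1 = 0.97020, so α − 1 = -0.02980
f^(α−1) = 0.641^(-0.02980) = 1.013341
δ_res = (-11.0 + 1000) × 1.013341 − 1000 = 1002.194 − 1000 = 2.19 per mil

2.2 per mil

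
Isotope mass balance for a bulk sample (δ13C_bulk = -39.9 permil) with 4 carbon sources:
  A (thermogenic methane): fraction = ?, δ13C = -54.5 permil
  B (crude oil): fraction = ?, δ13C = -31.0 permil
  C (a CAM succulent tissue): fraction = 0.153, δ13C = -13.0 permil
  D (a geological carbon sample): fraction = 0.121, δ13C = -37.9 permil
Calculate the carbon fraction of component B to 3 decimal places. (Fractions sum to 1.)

Let f_B and f_A be the unknown fractions; fractions sum to 1 so f_B + f_A = 0.726.
Mass balance: Σ fᵢ·δᵢ = δ_bulk ⇒ f_B·(-31.0) + f_A·(-54.5) = -39.9 − (-6.575) = -33.325
Substitute f_A = 0.726 − f_B:
f_B·(-31.0 − -54.5) = -33.325 − 0.726×(-54.5) = 6.242
f_B = 6.242 / 23.5 = 0.2656

0.266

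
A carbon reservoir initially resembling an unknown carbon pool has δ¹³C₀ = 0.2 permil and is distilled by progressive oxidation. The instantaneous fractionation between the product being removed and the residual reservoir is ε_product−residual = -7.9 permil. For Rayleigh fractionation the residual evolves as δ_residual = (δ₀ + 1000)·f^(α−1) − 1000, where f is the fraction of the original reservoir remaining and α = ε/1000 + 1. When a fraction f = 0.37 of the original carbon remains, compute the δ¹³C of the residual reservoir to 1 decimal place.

8.1 permil

Rayleigh residual: δ_res = (δ₀ + 1000)·f^(α−1) − 1000
α = ε/1000 + 1 = 0.99210, so α − 1 = -0.00790
f^(α−1) = 0.37^(-0.00790) = 1.007886
δ_res = (0.2 + 1000) × 1.007886 − 1000 = 1008.087 − 1000 = 8.09 permil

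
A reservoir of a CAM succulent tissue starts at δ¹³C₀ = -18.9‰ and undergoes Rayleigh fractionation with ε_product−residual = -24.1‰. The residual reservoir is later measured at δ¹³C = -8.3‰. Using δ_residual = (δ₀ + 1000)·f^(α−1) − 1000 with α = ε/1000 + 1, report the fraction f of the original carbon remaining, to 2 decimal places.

0.64

α − 1 = ε/1000 = -0.0241
(δ_res + 1000)/(δ₀ + 1000) = (-8.3 + 1000)/(-18.9 + 1000) = 991.7/981.1 = 1.010804
f = 1.010804^(1/-0.0241) = exp(ln(1.010804)/-0.0241) = exp(0.01075/-0.0241)
f = exp(-0.4459) = 0.6402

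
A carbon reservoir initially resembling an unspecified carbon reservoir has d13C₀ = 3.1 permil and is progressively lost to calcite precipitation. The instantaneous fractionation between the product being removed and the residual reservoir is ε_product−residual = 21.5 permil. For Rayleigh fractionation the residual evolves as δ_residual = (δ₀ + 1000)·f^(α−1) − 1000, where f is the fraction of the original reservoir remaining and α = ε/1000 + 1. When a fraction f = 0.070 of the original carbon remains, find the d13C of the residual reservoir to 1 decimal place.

Rayleigh residual: δ_res = (δ₀ + 1000)·f^(α−1) − 1000
α = ε/1000 + 1 = 1.02150, so α − 1 = 0.02150
f^(α−1) = 0.070^(0.02150) = 0.944430
δ_res = (3.1 + 1000) × 0.944430 − 1000 = 947.357 − 1000 = -52.64 permil

-52.6 permil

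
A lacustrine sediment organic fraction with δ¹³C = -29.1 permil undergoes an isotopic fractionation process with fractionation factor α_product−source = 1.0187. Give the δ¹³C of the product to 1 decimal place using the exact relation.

-10.9 permil

δ_product = (δ_source + 1000)·α − 1000
δ_product = (-29.1 + 1000) × 1.0187 − 1000
δ_product = 989.056 − 1000 = -10.94 permil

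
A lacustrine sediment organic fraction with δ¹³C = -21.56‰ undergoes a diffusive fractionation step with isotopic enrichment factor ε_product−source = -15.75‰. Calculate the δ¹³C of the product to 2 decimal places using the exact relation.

Exactly, δ_product = (δ_source + 1000)·(ε/1000 + 1) − 1000.
δ_product = (-21.56 + 1000) × (-15.75/1000 + 1) − 1000
δ_product = -36.970‰

-36.97‰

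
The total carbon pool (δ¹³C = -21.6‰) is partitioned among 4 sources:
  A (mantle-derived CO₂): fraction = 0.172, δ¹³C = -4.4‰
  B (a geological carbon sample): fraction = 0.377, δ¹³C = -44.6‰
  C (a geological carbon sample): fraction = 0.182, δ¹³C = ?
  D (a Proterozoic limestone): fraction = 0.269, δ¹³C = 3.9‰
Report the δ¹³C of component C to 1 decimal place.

Isotope mass balance: δ_bulk = Σ fᵢ·δᵢ.
-21.6 = 0.172×(-4.4) + 0.377×(-44.6) + 0.182×δ_C + 0.269×(3.9)
0.182·δ_C = -21.6 − (-16.522) = -5.078
δ_C = -5.078 / 0.182 = -27.90‰

-27.9‰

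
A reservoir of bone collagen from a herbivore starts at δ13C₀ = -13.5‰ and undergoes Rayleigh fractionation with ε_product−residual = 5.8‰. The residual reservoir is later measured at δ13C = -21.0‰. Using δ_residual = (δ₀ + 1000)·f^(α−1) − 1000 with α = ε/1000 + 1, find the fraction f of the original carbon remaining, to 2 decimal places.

0.27

α − 1 = ε/1000 = 0.0058
(δ_res + 1000)/(δ₀ + 1000) = (-21.0 + 1000)/(-13.5 + 1000) = 979.0/986.5 = 0.992397
f = 0.992397^(1/0.0058) = exp(ln(0.992397)/0.0058) = exp(-0.00763/0.0058)
f = exp(-1.3158) = 0.2683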